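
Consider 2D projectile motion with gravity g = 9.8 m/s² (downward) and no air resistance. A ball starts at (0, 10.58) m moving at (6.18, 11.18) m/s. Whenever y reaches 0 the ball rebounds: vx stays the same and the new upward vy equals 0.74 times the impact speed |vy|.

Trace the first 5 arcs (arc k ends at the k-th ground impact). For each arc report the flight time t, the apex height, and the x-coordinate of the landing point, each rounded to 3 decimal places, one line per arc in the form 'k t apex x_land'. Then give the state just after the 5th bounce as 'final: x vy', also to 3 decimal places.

1 3.001 16.957 18.547
2 2.753 9.286 35.562
3 2.037 5.085 48.153
4 1.508 2.784 57.470
5 1.116 1.525 64.365
final: 64.365 4.045

Arc 1: start y=10.580, vy=11.180 → t=3.001, apex=16.957, x_land=18.547, impact vy=-18.231
  bounce: vy ← 0.74·18.231 = 13.491
Arc 2: start y=0.000, vy=13.491 → t=2.753, apex=9.286, x_land=35.562, impact vy=-13.491
  bounce: vy ← 0.74·13.491 = 9.983
Arc 3: start y=0.000, vy=9.983 → t=2.037, apex=5.085, x_land=48.153, impact vy=-9.983
  bounce: vy ← 0.74·9.983 = 7.388
Arc 4: start y=0.000, vy=7.388 → t=1.508, apex=2.784, x_land=57.470, impact vy=-7.388
  bounce: vy ← 0.74·7.388 = 5.467
Arc 5: start y=0.000, vy=5.467 → t=1.116, apex=1.525, x_land=64.365, impact vy=-5.467
  bounce: vy ← 0.74·5.467 = 4.045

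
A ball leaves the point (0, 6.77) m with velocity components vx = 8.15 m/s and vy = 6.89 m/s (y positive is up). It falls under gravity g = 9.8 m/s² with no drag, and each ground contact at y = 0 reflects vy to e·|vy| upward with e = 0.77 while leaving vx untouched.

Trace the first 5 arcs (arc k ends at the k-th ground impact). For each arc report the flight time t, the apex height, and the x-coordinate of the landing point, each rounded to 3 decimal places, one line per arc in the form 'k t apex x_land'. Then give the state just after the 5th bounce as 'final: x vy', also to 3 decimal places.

1 2.073 9.192 16.893
2 2.109 5.450 34.083
3 1.624 3.231 47.320
4 1.251 1.916 57.512
5 0.963 1.136 65.360
final: 65.360 3.633

Arc 1: start y=6.770, vy=6.890 → t=2.073, apex=9.192, x_land=16.893, impact vy=-13.423
  bounce: vy ← 0.77·13.423 = 10.335
Arc 2: start y=0.000, vy=10.335 → t=2.109, apex=5.450, x_land=34.083, impact vy=-10.335
  bounce: vy ← 0.77·10.335 = 7.958
Arc 3: start y=0.000, vy=7.958 → t=1.624, apex=3.231, x_land=47.320, impact vy=-7.958
  bounce: vy ← 0.77·7.958 = 6.128
Arc 4: start y=0.000, vy=6.128 → t=1.251, apex=1.916, x_land=57.512, impact vy=-6.128
  bounce: vy ← 0.77·6.128 = 4.718
Arc 5: start y=0.000, vy=4.718 → t=0.963, apex=1.136, x_land=65.360, impact vy=-4.718
  bounce: vy ← 0.77·4.718 = 3.633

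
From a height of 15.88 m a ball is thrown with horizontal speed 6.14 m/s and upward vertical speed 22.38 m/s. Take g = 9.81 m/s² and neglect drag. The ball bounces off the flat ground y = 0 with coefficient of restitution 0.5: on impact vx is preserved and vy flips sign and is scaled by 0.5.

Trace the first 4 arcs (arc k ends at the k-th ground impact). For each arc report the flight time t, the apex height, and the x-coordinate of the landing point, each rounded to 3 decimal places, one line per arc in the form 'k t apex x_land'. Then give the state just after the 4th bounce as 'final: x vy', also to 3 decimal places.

Arc 1: start y=15.880, vy=22.380 → t=5.187, apex=41.408, x_land=31.847, impact vy=-28.503
  bounce: vy ← 0.5·28.503 = 14.252
Arc 2: start y=0.000, vy=14.252 → t=2.906, apex=10.352, x_land=49.687, impact vy=-14.252
  bounce: vy ← 0.5·14.252 = 7.126
Arc 3: start y=0.000, vy=7.126 → t=1.453, apex=2.588, x_land=58.607, impact vy=-7.126
  bounce: vy ← 0.5·7.126 = 3.563
Arc 4: start y=0.000, vy=3.563 → t=0.726, apex=0.647, x_land=63.067, impact vy=-3.563
  bounce: vy ← 0.5·3.563 = 1.781

1 5.187 41.408 31.847
2 2.906 10.352 49.687
3 1.453 2.588 58.607
4 0.726 0.647 63.067
final: 63.067 1.781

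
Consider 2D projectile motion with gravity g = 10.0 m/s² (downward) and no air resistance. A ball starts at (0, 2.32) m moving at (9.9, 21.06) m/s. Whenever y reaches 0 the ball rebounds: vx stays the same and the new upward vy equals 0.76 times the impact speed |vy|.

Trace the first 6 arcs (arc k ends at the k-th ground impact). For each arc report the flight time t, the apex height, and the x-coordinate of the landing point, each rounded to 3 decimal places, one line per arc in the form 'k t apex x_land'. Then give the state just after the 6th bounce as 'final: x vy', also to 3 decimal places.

Arc 1: start y=2.320, vy=21.060 → t=4.319, apex=24.496, x_land=42.762, impact vy=-22.134
  bounce: vy ← 0.76·22.134 = 16.822
Arc 2: start y=0.000, vy=16.822 → t=3.364, apex=14.149, x_land=76.070, impact vy=-16.822
  bounce: vy ← 0.76·16.822 = 12.785
Arc 3: start y=0.000, vy=12.785 → t=2.557, apex=8.172, x_land=101.384, impact vy=-12.785
  bounce: vy ← 0.76·12.785 = 9.716
Arc 4: start y=0.000, vy=9.716 → t=1.943, apex=4.720, x_land=120.622, impact vy=-9.716
  bounce: vy ← 0.76·9.716 = 7.384
Arc 5: start y=0.000, vy=7.384 → t=1.477, apex=2.727, x_land=135.243, impact vy=-7.384
  bounce: vy ← 0.76·7.384 = 5.612
Arc 6: start y=0.000, vy=5.612 → t=1.122, apex=1.575, x_land=146.355, impact vy=-5.612
  bounce: vy ← 0.76·5.612 = 4.265

1 4.319 24.496 42.762
2 3.364 14.149 76.070
3 2.557 8.172 101.384
4 1.943 4.720 120.622
5 1.477 2.727 135.243
6 1.122 1.575 146.355
final: 146.355 4.265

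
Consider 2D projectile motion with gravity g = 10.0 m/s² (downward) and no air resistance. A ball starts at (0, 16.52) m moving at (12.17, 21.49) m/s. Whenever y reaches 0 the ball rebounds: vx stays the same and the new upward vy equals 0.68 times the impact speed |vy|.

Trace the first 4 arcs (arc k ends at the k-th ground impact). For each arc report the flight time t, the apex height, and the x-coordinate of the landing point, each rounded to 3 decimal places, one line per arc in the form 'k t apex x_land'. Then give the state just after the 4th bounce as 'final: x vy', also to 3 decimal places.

Arc 1: start y=16.520, vy=21.490 → t=4.964, apex=39.611, x_land=60.408, impact vy=-28.146
  bounce: vy ← 0.68·28.146 = 19.140
Arc 2: start y=0.000, vy=19.140 → t=3.828, apex=18.316, x_land=106.993, impact vy=-19.140
  bounce: vy ← 0.68·19.140 = 13.015
Arc 3: start y=0.000, vy=13.015 → t=2.603, apex=8.469, x_land=138.671, impact vy=-13.015
  bounce: vy ← 0.68·13.015 = 8.850
Arc 4: start y=0.000, vy=8.850 → t=1.770, apex=3.916, x_land=160.213, impact vy=-8.850
  bounce: vy ← 0.68·8.850 = 6.018

1 4.964 39.611 60.408
2 3.828 18.316 106.993
3 2.603 8.469 138.671
4 1.770 3.916 160.213
final: 160.213 6.018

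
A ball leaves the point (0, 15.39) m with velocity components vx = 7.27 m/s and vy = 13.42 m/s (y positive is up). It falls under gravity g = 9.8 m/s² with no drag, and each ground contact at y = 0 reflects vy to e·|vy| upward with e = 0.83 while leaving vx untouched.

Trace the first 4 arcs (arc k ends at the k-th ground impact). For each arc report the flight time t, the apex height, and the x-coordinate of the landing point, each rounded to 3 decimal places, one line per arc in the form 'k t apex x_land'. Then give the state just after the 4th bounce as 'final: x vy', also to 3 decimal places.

Arc 1: start y=15.390, vy=13.420 → t=3.609, apex=24.579, x_land=26.238, impact vy=-21.949
  bounce: vy ← 0.83·21.949 = 18.217
Arc 2: start y=0.000, vy=18.217 → t=3.718, apex=16.932, x_land=53.266, impact vy=-18.217
  bounce: vy ← 0.83·18.217 = 15.120
Arc 3: start y=0.000, vy=15.120 → t=3.086, apex=11.665, x_land=75.700, impact vy=-15.120
  bounce: vy ← 0.83·15.120 = 12.550
Arc 4: start y=0.000, vy=12.550 → t=2.561, apex=8.036, x_land=94.320, impact vy=-12.550
  bounce: vy ← 0.83·12.550 = 10.416

1 3.609 24.579 26.238
2 3.718 16.932 53.266
3 3.086 11.665 75.700
4 2.561 8.036 94.320
final: 94.320 10.416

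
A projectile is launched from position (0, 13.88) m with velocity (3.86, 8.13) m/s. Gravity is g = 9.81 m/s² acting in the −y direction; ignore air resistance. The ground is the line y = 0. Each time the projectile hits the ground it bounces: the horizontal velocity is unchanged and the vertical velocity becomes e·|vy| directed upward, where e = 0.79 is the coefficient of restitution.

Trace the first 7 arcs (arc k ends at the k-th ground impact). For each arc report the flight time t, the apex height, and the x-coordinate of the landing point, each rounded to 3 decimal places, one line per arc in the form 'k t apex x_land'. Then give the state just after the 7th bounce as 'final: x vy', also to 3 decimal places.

Arc 1: start y=13.880, vy=8.130 → t=2.704, apex=17.249, x_land=10.437, impact vy=-18.396
  bounce: vy ← 0.79·18.396 = 14.533
Arc 2: start y=0.000, vy=14.533 → t=2.963, apex=10.765, x_land=21.874, impact vy=-14.533
  bounce: vy ← 0.79·14.533 = 11.481
Arc 3: start y=0.000, vy=11.481 → t=2.341, apex=6.718, x_land=30.909, impact vy=-11.481
  bounce: vy ← 0.79·11.481 = 9.070
Arc 4: start y=0.000, vy=9.070 → t=1.849, apex=4.193, x_land=38.047, impact vy=-9.070
  bounce: vy ← 0.79·9.070 = 7.165
Arc 5: start y=0.000, vy=7.165 → t=1.461, apex=2.617, x_land=43.686, impact vy=-7.165
  bounce: vy ← 0.79·7.165 = 5.661
Arc 6: start y=0.000, vy=5.661 → t=1.154, apex=1.633, x_land=48.141, impact vy=-5.661
  bounce: vy ← 0.79·5.661 = 4.472
Arc 7: start y=0.000, vy=4.472 → t=0.912, apex=1.019, x_land=51.660, impact vy=-4.472
  bounce: vy ← 0.79·4.472 = 3.533

1 2.704 17.249 10.437
2 2.963 10.765 21.874
3 2.341 6.718 30.909
4 1.849 4.193 38.047
5 1.461 2.617 43.686
6 1.154 1.633 48.141
7 0.912 1.019 51.660
final: 51.660 3.533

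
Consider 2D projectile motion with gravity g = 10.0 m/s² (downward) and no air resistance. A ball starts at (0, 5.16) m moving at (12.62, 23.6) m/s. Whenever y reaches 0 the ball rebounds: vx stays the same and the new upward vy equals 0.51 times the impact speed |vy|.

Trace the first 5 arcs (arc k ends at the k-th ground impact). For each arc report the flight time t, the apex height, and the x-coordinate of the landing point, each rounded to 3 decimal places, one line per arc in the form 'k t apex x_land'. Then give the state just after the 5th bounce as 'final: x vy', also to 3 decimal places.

Arc 1: start y=5.160, vy=23.600 → t=4.929, apex=33.008, x_land=62.208, impact vy=-25.694
  bounce: vy ← 0.51·25.694 = 13.104
Arc 2: start y=0.000, vy=13.104 → t=2.621, apex=8.585, x_land=95.282, impact vy=-13.104
  bounce: vy ← 0.51·13.104 = 6.683
Arc 3: start y=0.000, vy=6.683 → t=1.337, apex=2.233, x_land=112.150, impact vy=-6.683
  bounce: vy ← 0.51·6.683 = 3.408
Arc 4: start y=0.000, vy=3.408 → t=0.682, apex=0.581, x_land=120.752, impact vy=-3.408
  bounce: vy ← 0.51·3.408 = 1.738
Arc 5: start y=0.000, vy=1.738 → t=0.348, apex=0.151, x_land=125.140, impact vy=-1.738
  bounce: vy ← 0.51·1.738 = 0.886

1 4.929 33.008 62.208
2 2.621 8.585 95.282
3 1.337 2.233 112.150
4 0.682 0.581 120.752
5 0.348 0.151 125.140
final: 125.140 0.886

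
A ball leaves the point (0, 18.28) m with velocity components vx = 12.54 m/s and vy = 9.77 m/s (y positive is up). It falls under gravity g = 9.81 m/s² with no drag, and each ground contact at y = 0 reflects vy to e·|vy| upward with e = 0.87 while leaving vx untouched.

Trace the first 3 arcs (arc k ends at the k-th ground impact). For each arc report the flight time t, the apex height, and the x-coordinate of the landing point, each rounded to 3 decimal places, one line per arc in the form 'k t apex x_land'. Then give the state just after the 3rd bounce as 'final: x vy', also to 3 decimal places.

Arc 1: start y=18.280, vy=9.770 → t=3.168, apex=23.145, x_land=39.729, impact vy=-21.310
  bounce: vy ← 0.87·21.310 = 18.540
Arc 2: start y=0.000, vy=18.540 → t=3.780, apex=17.519, x_land=87.127, impact vy=-18.540
  bounce: vy ← 0.87·18.540 = 16.129
Arc 3: start y=0.000, vy=16.129 → t=3.288, apex=13.260, x_land=128.362, impact vy=-16.129
  bounce: vy ← 0.87·16.129 = 14.033

1 3.168 23.145 39.729
2 3.780 17.519 87.127
3 3.288 13.260 128.362
final: 128.362 14.033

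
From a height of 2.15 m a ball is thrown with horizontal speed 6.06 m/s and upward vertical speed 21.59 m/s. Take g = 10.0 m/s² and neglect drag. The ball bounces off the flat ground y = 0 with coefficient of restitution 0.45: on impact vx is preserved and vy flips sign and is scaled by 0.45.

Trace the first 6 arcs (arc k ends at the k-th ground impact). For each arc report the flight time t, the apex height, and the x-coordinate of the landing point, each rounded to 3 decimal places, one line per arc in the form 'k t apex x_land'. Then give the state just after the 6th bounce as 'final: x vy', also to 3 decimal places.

Arc 1: start y=2.150, vy=21.590 → t=4.415, apex=25.456, x_land=26.757, impact vy=-22.564
  bounce: vy ← 0.45·22.564 = 10.154
Arc 2: start y=0.000, vy=10.154 → t=2.031, apex=5.155, x_land=39.064, impact vy=-10.154
  bounce: vy ← 0.45·10.154 = 4.569
Arc 3: start y=0.000, vy=4.569 → t=0.914, apex=1.044, x_land=44.601, impact vy=-4.569
  bounce: vy ← 0.45·4.569 = 2.056
Arc 4: start y=0.000, vy=2.056 → t=0.411, apex=0.211, x_land=47.093, impact vy=-2.056
  bounce: vy ← 0.45·2.056 = 0.925
Arc 5: start y=0.000, vy=0.925 → t=0.185, apex=0.043, x_land=48.215, impact vy=-0.925
  bounce: vy ← 0.45·0.925 = 0.416
Arc 6: start y=0.000, vy=0.416 → t=0.083, apex=0.009, x_land=48.720, impact vy=-0.416
  bounce: vy ← 0.45·0.416 = 0.187

1 4.415 25.456 26.757
2 2.031 5.155 39.064
3 0.914 1.044 44.601
4 0.411 0.211 47.093
5 0.185 0.043 48.215
6 0.083 0.009 48.720
final: 48.720 0.187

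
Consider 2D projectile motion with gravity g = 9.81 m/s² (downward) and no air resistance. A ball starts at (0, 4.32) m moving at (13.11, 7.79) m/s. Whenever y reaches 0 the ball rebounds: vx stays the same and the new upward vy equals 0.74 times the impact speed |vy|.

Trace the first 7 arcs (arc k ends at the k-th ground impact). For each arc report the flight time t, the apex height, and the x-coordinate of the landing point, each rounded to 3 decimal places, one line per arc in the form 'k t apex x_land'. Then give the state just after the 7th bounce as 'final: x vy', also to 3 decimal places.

Arc 1: start y=4.320, vy=7.790 → t=2.023, apex=7.413, x_land=26.527, impact vy=-12.060
  bounce: vy ← 0.74·12.060 = 8.924
Arc 2: start y=0.000, vy=8.924 → t=1.819, apex=4.059, x_land=50.380, impact vy=-8.924
  bounce: vy ← 0.74·8.924 = 6.604
Arc 3: start y=0.000, vy=6.604 → t=1.346, apex=2.223, x_land=68.031, impact vy=-6.604
  bounce: vy ← 0.74·6.604 = 4.887
Arc 4: start y=0.000, vy=4.887 → t=0.996, apex=1.217, x_land=81.093, impact vy=-4.887
  bounce: vy ← 0.74·4.887 = 3.616
Arc 5: start y=0.000, vy=3.616 → t=0.737, apex=0.667, x_land=90.759, impact vy=-3.616
  bounce: vy ← 0.74·3.616 = 2.676
Arc 6: start y=0.000, vy=2.676 → t=0.546, apex=0.365, x_land=97.912, impact vy=-2.676
  bounce: vy ← 0.74·2.676 = 1.980
Arc 7: start y=0.000, vy=1.980 → t=0.404, apex=0.200, x_land=103.205, impact vy=-1.980
  bounce: vy ← 0.74·1.980 = 1.465

1 2.023 7.413 26.527
2 1.819 4.059 50.380
3 1.346 2.223 68.031
4 0.996 1.217 81.093
5 0.737 0.667 90.759
6 0.546 0.365 97.912
7 0.404 0.200 103.205
final: 103.205 1.465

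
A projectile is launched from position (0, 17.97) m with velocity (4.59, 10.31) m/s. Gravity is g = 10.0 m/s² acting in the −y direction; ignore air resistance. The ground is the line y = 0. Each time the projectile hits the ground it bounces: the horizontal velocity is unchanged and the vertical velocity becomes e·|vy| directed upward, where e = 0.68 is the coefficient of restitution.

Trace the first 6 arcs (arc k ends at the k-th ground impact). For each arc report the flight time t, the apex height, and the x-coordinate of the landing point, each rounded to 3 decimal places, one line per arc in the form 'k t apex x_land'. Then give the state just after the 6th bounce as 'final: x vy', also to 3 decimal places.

Arc 1: start y=17.970, vy=10.310 → t=3.189, apex=23.285, x_land=14.638, impact vy=-21.580
  bounce: vy ← 0.68·21.580 = 14.674
Arc 2: start y=0.000, vy=14.674 → t=2.935, apex=10.767, x_land=28.109, impact vy=-14.674
  bounce: vy ← 0.68·14.674 = 9.979
Arc 3: start y=0.000, vy=9.979 → t=1.996, apex=4.979, x_land=37.269, impact vy=-9.979
  bounce: vy ← 0.68·9.979 = 6.785
Arc 4: start y=0.000, vy=6.785 → t=1.357, apex=2.302, x_land=43.498, impact vy=-6.785
  bounce: vy ← 0.68·6.785 = 4.614
Arc 5: start y=0.000, vy=4.614 → t=0.923, apex=1.064, x_land=47.734, impact vy=-4.614
  bounce: vy ← 0.68·4.614 = 3.138
Arc 6: start y=0.000, vy=3.138 → t=0.628, apex=0.492, x_land=50.614, impact vy=-3.138
  bounce: vy ← 0.68·3.138 = 2.134

1 3.189 23.285 14.638
2 2.935 10.767 28.109
3 1.996 4.979 37.269
4 1.357 2.302 43.498
5 0.923 1.064 47.734
6 0.628 0.492 50.614
final: 50.614 2.134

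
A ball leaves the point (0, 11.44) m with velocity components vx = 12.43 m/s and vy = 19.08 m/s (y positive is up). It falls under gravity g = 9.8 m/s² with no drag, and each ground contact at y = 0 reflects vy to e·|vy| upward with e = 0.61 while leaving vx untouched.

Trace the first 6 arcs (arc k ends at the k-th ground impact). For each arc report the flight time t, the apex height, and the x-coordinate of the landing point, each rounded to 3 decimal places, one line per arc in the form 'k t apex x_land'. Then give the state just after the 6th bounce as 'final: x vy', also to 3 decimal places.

Arc 1: start y=11.440, vy=19.080 → t=4.422, apex=30.014, x_land=54.964, impact vy=-24.254
  bounce: vy ← 0.61·24.254 = 14.795
Arc 2: start y=0.000, vy=14.795 → t=3.019, apex=11.168, x_land=92.495, impact vy=-14.795
  bounce: vy ← 0.61·14.795 = 9.025
Arc 3: start y=0.000, vy=9.025 → t=1.842, apex=4.156, x_land=115.389, impact vy=-9.025
  bounce: vy ← 0.61·9.025 = 5.505
Arc 4: start y=0.000, vy=5.505 → t=1.124, apex=1.546, x_land=129.355, impact vy=-5.505
  bounce: vy ← 0.61·5.505 = 3.358
Arc 5: start y=0.000, vy=3.358 → t=0.685, apex=0.575, x_land=137.873, impact vy=-3.358
  bounce: vy ← 0.61·3.358 = 2.049
Arc 6: start y=0.000, vy=2.049 → t=0.418, apex=0.214, x_land=143.070, impact vy=-2.049
  bounce: vy ← 0.61·2.049 = 1.250

1 4.422 30.014 54.964
2 3.019 11.168 92.495
3 1.842 4.156 115.389
4 1.124 1.546 129.355
5 0.685 0.575 137.873
6 0.418 0.214 143.070
final: 143.070 1.250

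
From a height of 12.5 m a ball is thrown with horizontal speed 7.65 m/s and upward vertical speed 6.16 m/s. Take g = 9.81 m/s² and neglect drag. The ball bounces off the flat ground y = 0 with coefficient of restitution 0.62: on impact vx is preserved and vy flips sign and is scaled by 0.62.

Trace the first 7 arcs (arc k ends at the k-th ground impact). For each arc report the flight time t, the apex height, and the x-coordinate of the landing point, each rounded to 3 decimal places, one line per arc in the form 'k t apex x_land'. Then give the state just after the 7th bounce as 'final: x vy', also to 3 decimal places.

Arc 1: start y=12.500, vy=6.160 → t=2.343, apex=14.434, x_land=17.927, impact vy=-16.828
  bounce: vy ← 0.62·16.828 = 10.434
Arc 2: start y=0.000, vy=10.434 → t=2.127, apex=5.548, x_land=34.199, impact vy=-10.434
  bounce: vy ← 0.62·10.434 = 6.469
Arc 3: start y=0.000, vy=6.469 → t=1.319, apex=2.133, x_land=44.288, impact vy=-6.469
  bounce: vy ← 0.62·6.469 = 4.011
Arc 4: start y=0.000, vy=4.011 → t=0.818, apex=0.820, x_land=50.544, impact vy=-4.011
  bounce: vy ← 0.62·4.011 = 2.487
Arc 5: start y=0.000, vy=2.487 → t=0.507, apex=0.315, x_land=54.422, impact vy=-2.487
  bounce: vy ← 0.62·2.487 = 1.542
Arc 6: start y=0.000, vy=1.542 → t=0.314, apex=0.121, x_land=56.826, impact vy=-1.542
  bounce: vy ← 0.62·1.542 = 0.956
Arc 7: start y=0.000, vy=0.956 → t=0.195, apex=0.047, x_land=58.317, impact vy=-0.956
  bounce: vy ← 0.62·0.956 = 0.593

1 2.343 14.434 17.927
2 2.127 5.548 34.199
3 1.319 2.133 44.288
4 0.818 0.820 50.544
5 0.507 0.315 54.422
6 0.314 0.121 56.826
7 0.195 0.047 58.317
final: 58.317 0.593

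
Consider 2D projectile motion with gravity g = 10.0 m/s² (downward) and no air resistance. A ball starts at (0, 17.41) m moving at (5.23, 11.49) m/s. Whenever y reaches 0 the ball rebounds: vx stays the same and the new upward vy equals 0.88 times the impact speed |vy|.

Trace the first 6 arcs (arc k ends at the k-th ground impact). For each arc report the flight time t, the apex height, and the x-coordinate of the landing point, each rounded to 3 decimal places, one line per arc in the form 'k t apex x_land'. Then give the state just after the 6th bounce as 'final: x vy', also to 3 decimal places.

1 3.340 24.011 17.470
2 3.857 18.594 37.642
3 3.394 14.399 55.392
4 2.987 11.151 71.013
5 2.628 8.635 84.759
6 2.313 6.687 96.856
final: 96.856 10.177

Arc 1: start y=17.410, vy=11.490 → t=3.340, apex=24.011, x_land=17.470, impact vy=-21.914
  bounce: vy ← 0.88·21.914 = 19.284
Arc 2: start y=0.000, vy=19.284 → t=3.857, apex=18.594, x_land=37.642, impact vy=-19.284
  bounce: vy ← 0.88·19.284 = 16.970
Arc 3: start y=0.000, vy=16.970 → t=3.394, apex=14.399, x_land=55.392, impact vy=-16.970
  bounce: vy ← 0.88·16.970 = 14.934
Arc 4: start y=0.000, vy=14.934 → t=2.987, apex=11.151, x_land=71.013, impact vy=-14.934
  bounce: vy ← 0.88·14.934 = 13.142
Arc 5: start y=0.000, vy=13.142 → t=2.628, apex=8.635, x_land=84.759, impact vy=-13.142
  bounce: vy ← 0.88·13.142 = 11.565
Arc 6: start y=0.000, vy=11.565 → t=2.313, apex=6.687, x_land=96.856, impact vy=-11.565
  bounce: vy ← 0.88·11.565 = 10.177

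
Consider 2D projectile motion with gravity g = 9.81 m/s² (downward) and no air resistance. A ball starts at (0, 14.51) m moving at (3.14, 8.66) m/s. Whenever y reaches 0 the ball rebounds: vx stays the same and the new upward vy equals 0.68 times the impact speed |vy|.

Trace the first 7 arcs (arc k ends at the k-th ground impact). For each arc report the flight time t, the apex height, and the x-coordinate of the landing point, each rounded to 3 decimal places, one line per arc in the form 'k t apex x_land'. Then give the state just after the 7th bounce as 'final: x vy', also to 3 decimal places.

1 2.816 18.332 8.842
2 2.629 8.477 17.098
3 1.788 3.920 22.712
4 1.216 1.812 26.530
5 0.827 0.838 29.125
6 0.562 0.388 30.891
7 0.382 0.179 32.091
final: 32.091 1.275

Arc 1: start y=14.510, vy=8.660 → t=2.816, apex=18.332, x_land=8.842, impact vy=-18.965
  bounce: vy ← 0.68·18.965 = 12.896
Arc 2: start y=0.000, vy=12.896 → t=2.629, apex=8.477, x_land=17.098, impact vy=-12.896
  bounce: vy ← 0.68·12.896 = 8.770
Arc 3: start y=0.000, vy=8.770 → t=1.788, apex=3.920, x_land=22.712, impact vy=-8.770
  bounce: vy ← 0.68·8.770 = 5.963
Arc 4: start y=0.000, vy=5.963 → t=1.216, apex=1.812, x_land=26.530, impact vy=-5.963
  bounce: vy ← 0.68·5.963 = 4.055
Arc 5: start y=0.000, vy=4.055 → t=0.827, apex=0.838, x_land=29.125, impact vy=-4.055
  bounce: vy ← 0.68·4.055 = 2.757
Arc 6: start y=0.000, vy=2.757 → t=0.562, apex=0.388, x_land=30.891, impact vy=-2.757
  bounce: vy ← 0.68·2.757 = 1.875
Arc 7: start y=0.000, vy=1.875 → t=0.382, apex=0.179, x_land=32.091, impact vy=-1.875
  bounce: vy ← 0.68·1.875 = 1.275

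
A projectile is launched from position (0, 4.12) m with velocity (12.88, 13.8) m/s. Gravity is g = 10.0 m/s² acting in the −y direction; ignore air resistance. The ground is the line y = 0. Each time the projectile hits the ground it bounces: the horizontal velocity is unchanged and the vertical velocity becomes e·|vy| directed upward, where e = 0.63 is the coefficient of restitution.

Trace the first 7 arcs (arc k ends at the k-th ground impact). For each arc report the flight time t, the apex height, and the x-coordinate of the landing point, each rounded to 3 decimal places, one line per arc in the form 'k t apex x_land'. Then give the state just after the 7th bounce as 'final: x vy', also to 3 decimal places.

1 3.032 13.642 39.049
2 2.081 5.415 65.856
3 1.311 2.149 82.744
4 0.826 0.853 93.384
5 0.520 0.339 100.086
6 0.328 0.134 104.309
7 0.207 0.053 106.970
final: 106.970 0.651

Arc 1: start y=4.120, vy=13.800 → t=3.032, apex=13.642, x_land=39.049, impact vy=-16.518
  bounce: vy ← 0.63·16.518 = 10.406
Arc 2: start y=0.000, vy=10.406 → t=2.081, apex=5.415, x_land=65.856, impact vy=-10.406
  bounce: vy ← 0.63·10.406 = 6.556
Arc 3: start y=0.000, vy=6.556 → t=1.311, apex=2.149, x_land=82.744, impact vy=-6.556
  bounce: vy ← 0.63·6.556 = 4.130
Arc 4: start y=0.000, vy=4.130 → t=0.826, apex=0.853, x_land=93.384, impact vy=-4.130
  bounce: vy ← 0.63·4.130 = 2.602
Arc 5: start y=0.000, vy=2.602 → t=0.520, apex=0.339, x_land=100.086, impact vy=-2.602
  bounce: vy ← 0.63·2.602 = 1.639
Arc 6: start y=0.000, vy=1.639 → t=0.328, apex=0.134, x_land=104.309, impact vy=-1.639
  bounce: vy ← 0.63·1.639 = 1.033
Arc 7: start y=0.000, vy=1.033 → t=0.207, apex=0.053, x_land=106.970, impact vy=-1.033
  bounce: vy ← 0.63·1.033 = 0.651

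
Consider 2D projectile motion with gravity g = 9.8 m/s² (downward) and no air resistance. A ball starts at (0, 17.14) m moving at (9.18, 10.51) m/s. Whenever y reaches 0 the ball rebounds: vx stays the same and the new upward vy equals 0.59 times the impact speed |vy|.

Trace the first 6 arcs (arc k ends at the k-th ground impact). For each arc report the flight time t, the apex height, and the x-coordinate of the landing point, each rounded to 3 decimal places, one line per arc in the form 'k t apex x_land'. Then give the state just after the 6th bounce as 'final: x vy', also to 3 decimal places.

Arc 1: start y=17.140, vy=10.510 → t=3.228, apex=22.776, x_land=29.637, impact vy=-21.128
  bounce: vy ← 0.59·21.128 = 12.466
Arc 2: start y=0.000, vy=12.466 → t=2.544, apex=7.928, x_land=52.991, impact vy=-12.466
  bounce: vy ← 0.59·12.466 = 7.355
Arc 3: start y=0.000, vy=7.355 → t=1.501, apex=2.760, x_land=66.770, impact vy=-7.355
  bounce: vy ← 0.59·7.355 = 4.339
Arc 4: start y=0.000, vy=4.339 → t=0.886, apex=0.961, x_land=74.899, impact vy=-4.339
  bounce: vy ← 0.59·4.339 = 2.560
Arc 5: start y=0.000, vy=2.560 → t=0.522, apex=0.334, x_land=79.696, impact vy=-2.560
  bounce: vy ← 0.59·2.560 = 1.511
Arc 6: start y=0.000, vy=1.511 → t=0.308, apex=0.116, x_land=82.526, impact vy=-1.511
  bounce: vy ← 0.59·1.511 = 0.891

1 3.228 22.776 29.637
2 2.544 7.928 52.991
3 1.501 2.760 66.770
4 0.886 0.961 74.899
5 0.522 0.334 79.696
6 0.308 0.116 82.526
final: 82.526 0.891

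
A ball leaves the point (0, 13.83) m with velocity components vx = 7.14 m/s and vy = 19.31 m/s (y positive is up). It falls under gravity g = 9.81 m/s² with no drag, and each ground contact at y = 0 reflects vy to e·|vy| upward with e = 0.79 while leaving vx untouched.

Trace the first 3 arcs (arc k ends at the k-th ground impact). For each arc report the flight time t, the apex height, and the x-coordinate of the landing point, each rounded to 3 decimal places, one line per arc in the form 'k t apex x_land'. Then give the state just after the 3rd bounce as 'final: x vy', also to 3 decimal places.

1 4.556 32.835 32.528
2 4.088 20.492 61.716
3 3.229 12.789 84.774
final: 84.774 12.514

Arc 1: start y=13.830, vy=19.310 → t=4.556, apex=32.835, x_land=32.528, impact vy=-25.382
  bounce: vy ← 0.79·25.382 = 20.051
Arc 2: start y=0.000, vy=20.051 → t=4.088, apex=20.492, x_land=61.716, impact vy=-20.051
  bounce: vy ← 0.79·20.051 = 15.841
Arc 3: start y=0.000, vy=15.841 → t=3.229, apex=12.789, x_land=84.774, impact vy=-15.841
  bounce: vy ← 0.79·15.841 = 12.514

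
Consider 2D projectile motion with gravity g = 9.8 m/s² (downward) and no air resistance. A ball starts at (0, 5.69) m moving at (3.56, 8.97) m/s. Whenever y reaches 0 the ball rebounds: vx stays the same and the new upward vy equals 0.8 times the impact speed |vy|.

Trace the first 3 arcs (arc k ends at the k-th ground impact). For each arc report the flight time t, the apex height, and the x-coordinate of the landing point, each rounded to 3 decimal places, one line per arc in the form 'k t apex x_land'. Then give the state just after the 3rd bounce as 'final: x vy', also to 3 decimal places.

Arc 1: start y=5.690, vy=8.970 → t=2.329, apex=9.795, x_land=8.292, impact vy=-13.856
  bounce: vy ← 0.8·13.856 = 11.085
Arc 2: start y=0.000, vy=11.085 → t=2.262, apex=6.269, x_land=16.345, impact vy=-11.085
  bounce: vy ← 0.8·11.085 = 8.868
Arc 3: start y=0.000, vy=8.868 → t=1.810, apex=4.012, x_land=22.788, impact vy=-8.868
  bounce: vy ← 0.8·8.868 = 7.094

1 2.329 9.795 8.292
2 2.262 6.269 16.345
3 1.810 4.012 22.788
final: 22.788 7.094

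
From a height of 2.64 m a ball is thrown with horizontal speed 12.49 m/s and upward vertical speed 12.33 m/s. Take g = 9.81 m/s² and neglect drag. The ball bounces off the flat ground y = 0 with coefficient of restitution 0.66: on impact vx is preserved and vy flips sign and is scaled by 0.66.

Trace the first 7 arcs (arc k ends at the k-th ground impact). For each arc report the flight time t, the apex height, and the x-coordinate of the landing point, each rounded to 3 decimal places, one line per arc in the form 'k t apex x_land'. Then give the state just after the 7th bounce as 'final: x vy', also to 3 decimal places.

1 2.712 10.389 33.875
2 1.921 4.525 57.869
3 1.268 1.971 73.705
4 0.837 0.859 84.157
5 0.552 0.374 91.055
6 0.365 0.163 95.607
7 0.241 0.071 98.612
final: 98.612 0.779

Arc 1: start y=2.640, vy=12.330 → t=2.712, apex=10.389, x_land=33.875, impact vy=-14.277
  bounce: vy ← 0.66·14.277 = 9.423
Arc 2: start y=0.000, vy=9.423 → t=1.921, apex=4.525, x_land=57.869, impact vy=-9.423
  bounce: vy ← 0.66·9.423 = 6.219
Arc 3: start y=0.000, vy=6.219 → t=1.268, apex=1.971, x_land=73.705, impact vy=-6.219
  bounce: vy ← 0.66·6.219 = 4.105
Arc 4: start y=0.000, vy=4.105 → t=0.837, apex=0.859, x_land=84.157, impact vy=-4.105
  bounce: vy ← 0.66·4.105 = 2.709
Arc 5: start y=0.000, vy=2.709 → t=0.552, apex=0.374, x_land=91.055, impact vy=-2.709
  bounce: vy ← 0.66·2.709 = 1.788
Arc 6: start y=0.000, vy=1.788 → t=0.365, apex=0.163, x_land=95.607, impact vy=-1.788
  bounce: vy ← 0.66·1.788 = 1.180
Arc 7: start y=0.000, vy=1.180 → t=0.241, apex=0.071, x_land=98.612, impact vy=-1.180
  bounce: vy ← 0.66·1.180 = 0.779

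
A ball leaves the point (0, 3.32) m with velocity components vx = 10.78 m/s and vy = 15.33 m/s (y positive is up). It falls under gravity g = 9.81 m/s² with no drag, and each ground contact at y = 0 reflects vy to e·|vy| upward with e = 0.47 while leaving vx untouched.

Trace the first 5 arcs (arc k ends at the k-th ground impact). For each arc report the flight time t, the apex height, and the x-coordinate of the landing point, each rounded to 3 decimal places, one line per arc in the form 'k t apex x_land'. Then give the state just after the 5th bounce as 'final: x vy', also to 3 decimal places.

Arc 1: start y=3.320, vy=15.330 → t=3.329, apex=15.298, x_land=35.884, impact vy=-17.325
  bounce: vy ← 0.47·17.325 = 8.143
Arc 2: start y=0.000, vy=8.143 → t=1.660, apex=3.379, x_land=53.779, impact vy=-8.143
  bounce: vy ← 0.47·8.143 = 3.827
Arc 3: start y=0.000, vy=3.827 → t=0.780, apex=0.746, x_land=62.190, impact vy=-3.827
  bounce: vy ← 0.47·3.827 = 1.799
Arc 4: start y=0.000, vy=1.799 → t=0.367, apex=0.165, x_land=66.143, impact vy=-1.799
  bounce: vy ← 0.47·1.799 = 0.845
Arc 5: start y=0.000, vy=0.845 → t=0.172, apex=0.036, x_land=68.001, impact vy=-0.845
  bounce: vy ← 0.47·0.845 = 0.397

1 3.329 15.298 35.884
2 1.660 3.379 53.779
3 0.780 0.746 62.190
4 0.367 0.165 66.143
5 0.172 0.036 68.001
final: 68.001 0.397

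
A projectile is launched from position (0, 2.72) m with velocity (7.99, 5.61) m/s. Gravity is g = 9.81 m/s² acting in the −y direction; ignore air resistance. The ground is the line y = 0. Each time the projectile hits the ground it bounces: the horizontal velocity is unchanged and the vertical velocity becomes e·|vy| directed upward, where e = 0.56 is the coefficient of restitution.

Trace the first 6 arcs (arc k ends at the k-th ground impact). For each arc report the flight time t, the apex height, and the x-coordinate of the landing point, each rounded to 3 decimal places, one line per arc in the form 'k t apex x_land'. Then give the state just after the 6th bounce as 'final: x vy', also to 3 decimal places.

Arc 1: start y=2.720, vy=5.610 → t=1.511, apex=4.324, x_land=12.071, impact vy=-9.211
  bounce: vy ← 0.56·9.211 = 5.158
Arc 2: start y=0.000, vy=5.158 → t=1.052, apex=1.356, x_land=20.473, impact vy=-5.158
  bounce: vy ← 0.56·5.158 = 2.889
Arc 3: start y=0.000, vy=2.889 → t=0.589, apex=0.425, x_land=25.179, impact vy=-2.889
  bounce: vy ← 0.56·2.889 = 1.618
Arc 4: start y=0.000, vy=1.618 → t=0.330, apex=0.133, x_land=27.813, impact vy=-1.618
  bounce: vy ← 0.56·1.618 = 0.906
Arc 5: start y=0.000, vy=0.906 → t=0.185, apex=0.042, x_land=29.289, impact vy=-0.906
  bounce: vy ← 0.56·0.906 = 0.507
Arc 6: start y=0.000, vy=0.507 → t=0.103, apex=0.013, x_land=30.115, impact vy=-0.507
  bounce: vy ← 0.56·0.507 = 0.284

1 1.511 4.324 12.071
2 1.052 1.356 20.473
3 0.589 0.425 25.179
4 0.330 0.133 27.813
5 0.185 0.042 29.289
6 0.103 0.013 30.115
final: 30.115 0.284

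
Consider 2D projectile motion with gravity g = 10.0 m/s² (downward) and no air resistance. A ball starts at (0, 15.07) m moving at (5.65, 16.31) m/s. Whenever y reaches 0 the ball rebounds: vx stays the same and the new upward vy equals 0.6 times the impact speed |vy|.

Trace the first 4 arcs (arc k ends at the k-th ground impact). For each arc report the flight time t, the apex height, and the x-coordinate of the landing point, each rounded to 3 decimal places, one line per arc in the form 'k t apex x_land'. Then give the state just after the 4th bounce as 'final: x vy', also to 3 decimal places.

1 4.013 28.371 22.674
2 2.858 10.213 38.824
3 1.715 3.677 48.514
4 1.029 1.324 54.328
final: 54.328 3.087

Arc 1: start y=15.070, vy=16.310 → t=4.013, apex=28.371, x_land=22.674, impact vy=-23.820
  bounce: vy ← 0.6·23.820 = 14.292
Arc 2: start y=0.000, vy=14.292 → t=2.858, apex=10.213, x_land=38.824, impact vy=-14.292
  bounce: vy ← 0.6·14.292 = 8.575
Arc 3: start y=0.000, vy=8.575 → t=1.715, apex=3.677, x_land=48.514, impact vy=-8.575
  bounce: vy ← 0.6·8.575 = 5.145
Arc 4: start y=0.000, vy=5.145 → t=1.029, apex=1.324, x_land=54.328, impact vy=-5.145
  bounce: vy ← 0.6·5.145 = 3.087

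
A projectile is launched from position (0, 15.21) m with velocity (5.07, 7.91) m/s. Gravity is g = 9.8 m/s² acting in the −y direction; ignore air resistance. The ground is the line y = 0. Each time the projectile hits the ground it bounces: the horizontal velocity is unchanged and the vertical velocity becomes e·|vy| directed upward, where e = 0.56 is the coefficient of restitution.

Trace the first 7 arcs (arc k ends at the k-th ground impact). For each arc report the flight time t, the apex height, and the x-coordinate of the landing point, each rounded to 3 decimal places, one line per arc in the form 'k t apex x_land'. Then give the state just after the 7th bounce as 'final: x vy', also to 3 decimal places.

1 2.745 18.402 13.918
2 2.170 5.771 24.922
3 1.215 1.810 31.084
4 0.681 0.568 34.535
5 0.381 0.178 36.468
6 0.213 0.056 37.550
7 0.120 0.018 38.156
final: 38.156 0.328

Arc 1: start y=15.210, vy=7.910 → t=2.745, apex=18.402, x_land=13.918, impact vy=-18.992
  bounce: vy ← 0.56·18.992 = 10.635
Arc 2: start y=0.000, vy=10.635 → t=2.170, apex=5.771, x_land=24.922, impact vy=-10.635
  bounce: vy ← 0.56·10.635 = 5.956
Arc 3: start y=0.000, vy=5.956 → t=1.215, apex=1.810, x_land=31.084, impact vy=-5.956
  bounce: vy ← 0.56·5.956 = 3.335
Arc 4: start y=0.000, vy=3.335 → t=0.681, apex=0.568, x_land=34.535, impact vy=-3.335
  bounce: vy ← 0.56·3.335 = 1.868
Arc 5: start y=0.000, vy=1.868 → t=0.381, apex=0.178, x_land=36.468, impact vy=-1.868
  bounce: vy ← 0.56·1.868 = 1.046
Arc 6: start y=0.000, vy=1.046 → t=0.213, apex=0.056, x_land=37.550, impact vy=-1.046
  bounce: vy ← 0.56·1.046 = 0.586
Arc 7: start y=0.000, vy=0.586 → t=0.120, apex=0.018, x_land=38.156, impact vy=-0.586
  bounce: vy ← 0.56·0.586 = 0.328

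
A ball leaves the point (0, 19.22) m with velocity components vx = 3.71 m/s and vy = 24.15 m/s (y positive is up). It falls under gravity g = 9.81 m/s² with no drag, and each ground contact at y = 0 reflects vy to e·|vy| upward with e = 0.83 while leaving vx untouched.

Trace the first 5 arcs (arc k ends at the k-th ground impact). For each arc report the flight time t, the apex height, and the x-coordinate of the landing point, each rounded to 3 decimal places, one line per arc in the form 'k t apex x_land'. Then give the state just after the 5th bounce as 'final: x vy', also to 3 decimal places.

Arc 1: start y=19.220, vy=24.150 → t=5.621, apex=48.946, x_land=20.853, impact vy=-30.989
  bounce: vy ← 0.83·30.989 = 25.721
Arc 2: start y=0.000, vy=25.721 → t=5.244, apex=33.719, x_land=40.307, impact vy=-25.721
  bounce: vy ← 0.83·25.721 = 21.348
Arc 3: start y=0.000, vy=21.348 → t=4.352, apex=23.229, x_land=56.455, impact vy=-21.348
  bounce: vy ← 0.83·21.348 = 17.719
Arc 4: start y=0.000, vy=17.719 → t=3.612, apex=16.002, x_land=69.857, impact vy=-17.719
  bounce: vy ← 0.83·17.719 = 14.707
Arc 5: start y=0.000, vy=14.707 → t=2.998, apex=11.024, x_land=80.981, impact vy=-14.707
  bounce: vy ← 0.83·14.707 = 12.207

1 5.621 48.946 20.853
2 5.244 33.719 40.307
3 4.352 23.229 56.455
4 3.612 16.002 69.857
5 2.998 11.024 80.981
final: 80.981 12.207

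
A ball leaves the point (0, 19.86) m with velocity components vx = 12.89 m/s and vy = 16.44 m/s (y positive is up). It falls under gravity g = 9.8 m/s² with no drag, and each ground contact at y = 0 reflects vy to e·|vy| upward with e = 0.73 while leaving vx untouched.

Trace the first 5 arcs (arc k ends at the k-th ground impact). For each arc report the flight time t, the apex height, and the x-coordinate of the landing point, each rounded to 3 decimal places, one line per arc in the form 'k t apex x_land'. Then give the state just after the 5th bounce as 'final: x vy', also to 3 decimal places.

1 4.298 33.649 55.402
2 3.826 17.932 104.719
3 2.793 9.556 140.721
4 2.039 5.092 167.002
5 1.488 2.714 186.187
final: 186.187 5.324

Arc 1: start y=19.860, vy=16.440 → t=4.298, apex=33.649, x_land=55.402, impact vy=-25.681
  bounce: vy ← 0.73·25.681 = 18.747
Arc 2: start y=0.000, vy=18.747 → t=3.826, apex=17.932, x_land=104.719, impact vy=-18.747
  bounce: vy ← 0.73·18.747 = 13.686
Arc 3: start y=0.000, vy=13.686 → t=2.793, apex=9.556, x_land=140.721, impact vy=-13.686
  bounce: vy ← 0.73·13.686 = 9.990
Arc 4: start y=0.000, vy=9.990 → t=2.039, apex=5.092, x_land=167.002, impact vy=-9.990
  bounce: vy ← 0.73·9.990 = 7.293
Arc 5: start y=0.000, vy=7.293 → t=1.488, apex=2.714, x_land=186.187, impact vy=-7.293
  bounce: vy ← 0.73·7.293 = 5.324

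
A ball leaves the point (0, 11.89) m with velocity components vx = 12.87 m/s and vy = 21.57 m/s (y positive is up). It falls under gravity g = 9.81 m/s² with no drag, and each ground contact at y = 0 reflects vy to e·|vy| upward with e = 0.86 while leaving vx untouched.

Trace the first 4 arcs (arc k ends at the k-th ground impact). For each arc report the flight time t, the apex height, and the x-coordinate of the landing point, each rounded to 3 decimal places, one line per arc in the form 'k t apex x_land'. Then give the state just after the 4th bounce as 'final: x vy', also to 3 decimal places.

1 4.893 35.604 62.973
2 4.634 26.333 122.612
3 3.985 19.476 173.902
4 3.427 14.404 218.012
final: 218.012 14.457

Arc 1: start y=11.890, vy=21.570 → t=4.893, apex=35.604, x_land=62.973, impact vy=-26.430
  bounce: vy ← 0.86·26.430 = 22.730
Arc 2: start y=0.000, vy=22.730 → t=4.634, apex=26.333, x_land=122.612, impact vy=-22.730
  bounce: vy ← 0.86·22.730 = 19.548
Arc 3: start y=0.000, vy=19.548 → t=3.985, apex=19.476, x_land=173.902, impact vy=-19.548
  bounce: vy ← 0.86·19.548 = 16.811
Arc 4: start y=0.000, vy=16.811 → t=3.427, apex=14.404, x_land=218.012, impact vy=-16.811
  bounce: vy ← 0.86·16.811 = 14.457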